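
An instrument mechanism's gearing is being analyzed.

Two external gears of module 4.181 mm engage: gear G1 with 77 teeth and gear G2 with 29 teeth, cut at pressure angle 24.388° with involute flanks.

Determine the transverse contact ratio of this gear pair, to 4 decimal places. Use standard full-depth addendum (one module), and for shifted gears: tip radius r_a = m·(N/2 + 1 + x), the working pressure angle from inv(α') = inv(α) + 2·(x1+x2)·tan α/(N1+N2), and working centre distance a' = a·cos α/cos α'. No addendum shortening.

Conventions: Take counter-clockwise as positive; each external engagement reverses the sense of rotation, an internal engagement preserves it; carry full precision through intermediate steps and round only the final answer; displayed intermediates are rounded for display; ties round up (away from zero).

single-mesh involute tooth geometry (77T engaging 29T at module 4.181)
base radii: r_b1 = 146.605307, r_b2 = 55.214986
tip radii: r_a1 = 165.149500, r_a2 = 64.805500
no profile shift: α' = α, a' = a
action lengths: √(r_a1²−r_b1²) = 76.034475, √(r_a2²−r_b2²) = 33.927249
base pitch p_b = π·m·cos α = 11.962965
CR = (76.034475 + 33.927249 − 221.593000·sin 24.38800°)/11.962965 = 1.543342
contact ratio ≈ 1.5433

1.5433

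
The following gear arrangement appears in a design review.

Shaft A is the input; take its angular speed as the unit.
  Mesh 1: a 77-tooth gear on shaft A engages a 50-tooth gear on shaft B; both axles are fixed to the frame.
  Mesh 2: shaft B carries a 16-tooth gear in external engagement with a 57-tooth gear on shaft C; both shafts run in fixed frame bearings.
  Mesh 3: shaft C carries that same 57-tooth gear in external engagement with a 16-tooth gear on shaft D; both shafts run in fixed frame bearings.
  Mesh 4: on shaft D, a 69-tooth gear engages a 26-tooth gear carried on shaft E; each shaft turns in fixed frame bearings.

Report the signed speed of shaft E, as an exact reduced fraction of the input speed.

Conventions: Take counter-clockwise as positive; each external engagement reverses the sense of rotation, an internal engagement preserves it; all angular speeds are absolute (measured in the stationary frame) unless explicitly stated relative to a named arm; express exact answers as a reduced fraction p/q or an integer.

4-mesh fixed-axis compound train (all bearings frame-fixed)
mesh 1 [77T→50T]: |ω|/ω_in = 1×77/50 = 77/50, sense flips to −
mesh 2 [16T→57T]: |ω|/ω_in = (77/50)×16/57 = 616/1425, sense flips to +
mesh 3 [57T→16T]: |ω|/ω_in = (616/1425)×57/16 = 77/50, sense flips to −
mesh 4 [69T→26T]: |ω|/ω_in = (77/50)×69/26 = 5313/1300, sense flips to +
signed output speed (× input speed) = 5313/1300

5313/1300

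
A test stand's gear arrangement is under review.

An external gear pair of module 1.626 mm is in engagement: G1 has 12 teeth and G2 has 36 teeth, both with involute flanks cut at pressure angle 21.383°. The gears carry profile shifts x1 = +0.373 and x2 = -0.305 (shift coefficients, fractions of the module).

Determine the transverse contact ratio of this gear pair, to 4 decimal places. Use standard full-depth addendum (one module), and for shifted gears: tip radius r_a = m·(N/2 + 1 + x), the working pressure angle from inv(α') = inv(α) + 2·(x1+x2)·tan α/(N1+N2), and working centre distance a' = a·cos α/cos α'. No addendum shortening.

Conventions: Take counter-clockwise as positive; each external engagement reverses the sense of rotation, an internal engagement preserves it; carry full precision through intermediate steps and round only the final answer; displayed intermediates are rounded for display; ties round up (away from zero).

1.4215

class = single-mesh tooth geometry [involute pair 12T × 36T, m = 1.626]
base radii: r_b1 = 9.084436, r_b2 = 27.253309
tip radii: r_a1 = 11.988498, r_a2 = 30.398070
inv(α') = inv(21.383°) + 2·(+0.373-0.305)·tan α/(12+36) = 0.01945913  ⇒  α' = 21.78905°
a' = a·cos α / cos α' = 39.0240·cos 21.383°/cos 21.78905° = 39.133573
action lengths: √(r_a1²−r_b1²) = 7.822858, √(r_a2²−r_b2²) = 13.464762
base pitch p_b = π·m·cos α = 4.756600
CR = (7.822858 + 13.464762 − 39.133573·sin 21.78905°)/4.756600 = 1.421523
contact ratio ≈ 1.4215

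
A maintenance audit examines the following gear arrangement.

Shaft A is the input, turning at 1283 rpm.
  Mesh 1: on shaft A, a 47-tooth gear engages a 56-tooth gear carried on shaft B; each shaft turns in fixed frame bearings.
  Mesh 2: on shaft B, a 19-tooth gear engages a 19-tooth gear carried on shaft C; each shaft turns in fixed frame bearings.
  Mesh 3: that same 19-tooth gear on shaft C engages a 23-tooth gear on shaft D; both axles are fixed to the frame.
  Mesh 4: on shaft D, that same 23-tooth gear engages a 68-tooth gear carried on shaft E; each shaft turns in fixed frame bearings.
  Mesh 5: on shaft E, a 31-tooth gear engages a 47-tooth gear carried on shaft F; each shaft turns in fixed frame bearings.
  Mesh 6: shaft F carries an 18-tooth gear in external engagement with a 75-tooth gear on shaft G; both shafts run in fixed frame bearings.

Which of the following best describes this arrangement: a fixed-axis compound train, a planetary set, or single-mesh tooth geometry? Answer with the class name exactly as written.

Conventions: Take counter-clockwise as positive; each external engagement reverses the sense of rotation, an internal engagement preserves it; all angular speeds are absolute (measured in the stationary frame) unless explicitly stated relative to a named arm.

fixed-axis compound train

6-mesh fixed-axis compound train (all bearings frame-fixed)
classification: fixed-axis compound train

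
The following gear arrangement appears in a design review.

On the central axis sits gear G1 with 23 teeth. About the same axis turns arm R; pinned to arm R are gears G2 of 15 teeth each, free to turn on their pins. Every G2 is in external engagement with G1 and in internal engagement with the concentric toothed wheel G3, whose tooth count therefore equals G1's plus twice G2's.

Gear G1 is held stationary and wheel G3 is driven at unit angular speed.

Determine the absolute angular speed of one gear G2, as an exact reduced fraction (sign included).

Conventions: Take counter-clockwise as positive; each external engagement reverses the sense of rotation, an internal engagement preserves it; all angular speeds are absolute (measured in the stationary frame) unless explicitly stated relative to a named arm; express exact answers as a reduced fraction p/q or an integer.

53/30

topology: planetary set — G1 23T / G2 15T / G3 53T, arm = carrier (Willis)
ring teeth: 23 + 2·15 = 53
23(ω_sun−ω_arm) = −53(ω_ring−ω_arm),  ω_sun = 0, ω_ring = 1
23(0−ω_arm) = −53(1−ω_arm)  ⇒  76·ω_arm = 53  ⇒  ω_arm = 53/76
sun–planet mesh: 23·(0−53/76) = −15·(ω_p−ω_arm)  ⇒  ω_p−ω_arm = 1219/1140
ω_p = 53/76 + 1219/1140 = 53/30
exact speed ratio = 53/30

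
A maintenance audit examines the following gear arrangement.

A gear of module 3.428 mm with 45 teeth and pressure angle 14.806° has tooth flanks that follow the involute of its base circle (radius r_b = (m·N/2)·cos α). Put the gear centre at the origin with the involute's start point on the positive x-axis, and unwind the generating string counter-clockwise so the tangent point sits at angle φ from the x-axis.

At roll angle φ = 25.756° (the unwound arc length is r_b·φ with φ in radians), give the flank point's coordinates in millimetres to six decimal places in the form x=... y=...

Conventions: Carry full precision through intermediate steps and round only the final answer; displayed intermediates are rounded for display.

single-mesh involute tooth geometry (45T wheel at module 3.428)
pitch radius r_p = m·N/2 = 3.428·45/2 = 77.130000
base radius r_b = r_p·cos α = 77.130000·cos 14.806° = 74.569024
roll angle φ = 25.756° = 0.44952700 rad
x = r_b·(cos φ + φ·sin φ) = 81.726906
y = r_b·(sin φ − φ·cos φ) = 2.212601

x=81.726906 y=2.212601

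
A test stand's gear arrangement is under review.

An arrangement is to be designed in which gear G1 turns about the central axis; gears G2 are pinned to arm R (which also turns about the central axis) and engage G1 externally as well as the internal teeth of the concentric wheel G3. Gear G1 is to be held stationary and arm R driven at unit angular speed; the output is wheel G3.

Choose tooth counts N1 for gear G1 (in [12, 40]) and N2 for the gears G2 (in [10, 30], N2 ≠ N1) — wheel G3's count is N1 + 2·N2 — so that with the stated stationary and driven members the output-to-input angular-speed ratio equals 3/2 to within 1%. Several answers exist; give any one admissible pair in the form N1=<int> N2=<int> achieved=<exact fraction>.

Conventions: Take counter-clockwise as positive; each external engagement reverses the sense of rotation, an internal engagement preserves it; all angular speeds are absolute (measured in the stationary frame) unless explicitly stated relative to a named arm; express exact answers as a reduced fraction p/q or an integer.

N1=20 N2=10 achieved=3/2

design class (target 3/2): planetary set
Willis with ω_sun = 0: ω_ring/ω_arm = (N1+N3)/N3; set equal to 3/2  ⇒  N3/N1 = 1/(3/2 − 1) = 2
N3 = N1 + 2·N2  ⇒  N2/N1 = (N3/N1 − 1)/2 = (2 − 1)/2 = 1/2
smallest multiple with N1 ≥ 12 and N2 ≥ 10: k = 10  ⇒  N1 = 10·2 = 20, N2 = 10·1 = 10 (N1 ≤ 40, N2 ≤ 30, N2 ≠ N1 ✓), N3 = 20 + 2·10 = 40
check: (N1+N3)/N3 with N1 = 20, N3 = 40 gives 3/2; |achieved − target| = 0 ≤ 3/200 ✓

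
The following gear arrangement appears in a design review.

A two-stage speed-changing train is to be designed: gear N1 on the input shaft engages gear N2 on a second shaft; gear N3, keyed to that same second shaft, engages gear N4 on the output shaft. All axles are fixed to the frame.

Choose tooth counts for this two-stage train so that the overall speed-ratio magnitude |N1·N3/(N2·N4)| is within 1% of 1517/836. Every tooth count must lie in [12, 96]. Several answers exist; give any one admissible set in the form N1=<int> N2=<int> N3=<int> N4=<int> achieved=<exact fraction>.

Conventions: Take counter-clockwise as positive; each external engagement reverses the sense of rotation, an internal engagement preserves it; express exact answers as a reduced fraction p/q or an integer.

class = fixed-axis compound train [2-stage, 1517/836 wanted]
target = 1517/836 in lowest terms: an exact hit needs N1·N3 = k·1517 and N2·N4 = k·836 for one integer k, every count in [12, 96]; additionally prefer no 1:1 stage (N1 ≠ N2, N3 ≠ N4)
k = 1: N1·N3 = 1517 = 37·41, N2·N4 = 836 = 19·44
achieved = 37·41/(19·44) = 1517/836; |achieved − target| = 0 ≤ 1517/83600 ✓

N1=37 N2=19 N3=41 N4=44 achieved=1517/836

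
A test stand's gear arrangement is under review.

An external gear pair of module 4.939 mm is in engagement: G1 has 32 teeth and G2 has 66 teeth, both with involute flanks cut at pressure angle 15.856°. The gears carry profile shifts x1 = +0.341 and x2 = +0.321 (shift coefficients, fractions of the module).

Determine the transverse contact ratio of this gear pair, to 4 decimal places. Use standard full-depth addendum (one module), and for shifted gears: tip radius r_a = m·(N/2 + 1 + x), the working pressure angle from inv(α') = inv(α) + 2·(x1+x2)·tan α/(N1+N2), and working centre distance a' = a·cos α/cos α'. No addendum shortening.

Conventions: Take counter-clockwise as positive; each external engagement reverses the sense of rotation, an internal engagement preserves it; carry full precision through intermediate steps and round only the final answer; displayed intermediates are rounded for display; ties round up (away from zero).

1.8339

single-mesh involute tooth geometry (32T engaging 66T at module 4.939)
base radii: r_b1 = 76.017248, r_b2 = 156.785575
tip radii: r_a1 = 85.647199, r_a2 = 169.511419
inv(α') = inv(15.856°) + 2·(+0.341+0.321)·tan α/(32+66) = 0.01112528  ⇒  α' = 18.19572°
a' = a·cos α / cos α' = 242.0110·cos 15.856°/cos 18.19572° = 245.056798
action lengths: √(r_a1²−r_b1²) = 39.456567, √(r_a2²−r_b2²) = 64.439155
base pitch p_b = π·m·cos α = 14.925952
CR = (39.456567 + 64.439155 − 245.056798·sin 18.19572°)/14.925952 = 1.833941
contact ratio ≈ 1.8339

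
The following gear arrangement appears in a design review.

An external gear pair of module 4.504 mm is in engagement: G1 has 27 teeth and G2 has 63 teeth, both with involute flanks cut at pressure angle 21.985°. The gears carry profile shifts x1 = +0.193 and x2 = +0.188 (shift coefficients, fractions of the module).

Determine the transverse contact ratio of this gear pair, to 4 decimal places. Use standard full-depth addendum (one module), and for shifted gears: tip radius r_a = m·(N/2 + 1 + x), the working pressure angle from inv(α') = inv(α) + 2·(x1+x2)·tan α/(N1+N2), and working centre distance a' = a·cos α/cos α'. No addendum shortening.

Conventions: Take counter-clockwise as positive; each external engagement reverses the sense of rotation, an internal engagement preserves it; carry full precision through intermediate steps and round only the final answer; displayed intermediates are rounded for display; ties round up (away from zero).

1.5621

single-mesh involute tooth geometry (27T engaging 63T at module 4.504)
base radii: r_b1 = 56.382448, r_b2 = 131.559046
tip radii: r_a1 = 66.177272, r_a2 = 147.226752
inv(α') = inv(21.985°) + 2·(+0.193+0.188)·tan α/(27+63) = 0.02342926  ⇒  α' = 23.12019°
a' = a·cos α / cos α' = 202.6800·cos 21.985°/cos 23.12019° = 204.354606
action lengths: √(r_a1²−r_b1²) = 34.647523, √(r_a2²−r_b2²) = 66.090347
base pitch p_b = π·m·cos α = 13.120792
CR = (34.647523 + 66.090347 − 204.354606·sin 23.12019°)/13.120792 = 1.562081
contact ratio ≈ 1.5621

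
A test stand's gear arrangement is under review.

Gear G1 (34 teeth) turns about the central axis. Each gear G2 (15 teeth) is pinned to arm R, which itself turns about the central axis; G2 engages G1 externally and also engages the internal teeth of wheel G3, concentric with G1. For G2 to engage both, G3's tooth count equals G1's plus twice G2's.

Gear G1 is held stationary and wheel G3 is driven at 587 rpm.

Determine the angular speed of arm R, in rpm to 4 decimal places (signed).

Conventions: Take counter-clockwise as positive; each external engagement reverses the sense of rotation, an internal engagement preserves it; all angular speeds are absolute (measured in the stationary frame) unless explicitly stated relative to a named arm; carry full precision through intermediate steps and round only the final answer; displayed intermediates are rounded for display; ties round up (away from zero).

topology: planetary set — G1 34T / G2 15T / G3 64T, arm = carrier (Willis)
normalise by the input: solve with ω_ring = 1, then scale by 587 rpm
ring teeth: 34 + 2·15 = 64
34(ω_sun−ω_arm) = −64(ω_ring−ω_arm),  ω_sun = 0, ω_ring = 1
34(0−ω_arm) = −64(1−ω_arm)  ⇒  98·ω_arm = 64  ⇒  ω_arm = 32/49
scale: ω_arm = 32/49 × 587 rpm = +383.3469 rpm

+383.3469 rpm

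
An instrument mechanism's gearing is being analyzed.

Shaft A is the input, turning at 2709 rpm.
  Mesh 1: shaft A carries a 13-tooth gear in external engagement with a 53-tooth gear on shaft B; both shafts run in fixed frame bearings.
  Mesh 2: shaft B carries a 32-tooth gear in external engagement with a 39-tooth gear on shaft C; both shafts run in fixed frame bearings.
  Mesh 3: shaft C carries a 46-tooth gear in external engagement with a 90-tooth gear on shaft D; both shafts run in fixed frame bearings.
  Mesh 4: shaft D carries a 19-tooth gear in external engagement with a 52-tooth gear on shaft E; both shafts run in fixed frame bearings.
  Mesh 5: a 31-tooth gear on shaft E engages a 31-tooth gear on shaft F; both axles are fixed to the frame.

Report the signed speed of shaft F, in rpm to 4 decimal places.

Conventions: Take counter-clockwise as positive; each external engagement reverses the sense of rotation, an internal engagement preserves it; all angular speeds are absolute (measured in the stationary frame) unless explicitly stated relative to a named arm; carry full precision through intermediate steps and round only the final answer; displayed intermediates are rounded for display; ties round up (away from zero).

-101.8187 rpm

class = fixed-axis compound train [5 meshes; 5 ratios multiply, 5 sense flips]
mesh 1 [13T→53T]: ω = 2709.0000×13/53 = 664.4717 rpm, sense flips to −
mesh 2 [32T→39T]: ω = 664.4717×32/39 = 545.2075 rpm, sense flips to +
mesh 3 [46T→90T]: ω = 545.2075×46/90 = 278.6616 rpm, sense flips to −
mesh 4 [19T→52T]: ω = 278.6616×19/52 = 101.8187 rpm, sense flips to +
mesh 5 [31T→31T]: ω = 101.8187×31/31 = 101.8187 rpm, sense flips to −
signed output speed = -101.8187 rpm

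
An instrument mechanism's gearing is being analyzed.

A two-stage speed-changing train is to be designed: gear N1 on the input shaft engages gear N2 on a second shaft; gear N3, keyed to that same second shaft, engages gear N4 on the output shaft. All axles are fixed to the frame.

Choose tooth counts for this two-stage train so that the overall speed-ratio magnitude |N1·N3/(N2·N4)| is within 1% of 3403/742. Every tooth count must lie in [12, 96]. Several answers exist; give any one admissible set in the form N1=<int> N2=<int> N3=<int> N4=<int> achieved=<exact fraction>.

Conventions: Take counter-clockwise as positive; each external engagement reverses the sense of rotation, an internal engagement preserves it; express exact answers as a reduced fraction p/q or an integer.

design class (target 3403/742): fixed-axis compound train
target = 3403/742 in lowest terms: an exact hit needs N1·N3 = k·3403 and N2·N4 = k·742 for one integer k, every count in [12, 96]; additionally prefer no 1:1 stage (N1 ≠ N2, N3 ≠ N4)
k = 1: N1·N3 = 3403 = 41·83, N2·N4 = 742 = 14·53
achieved = 41·83/(14·53) = 3403/742; |achieved − target| = 0 ≤ 3403/74200 ✓

N1=41 N2=14 N3=83 N4=53 achieved=3403/742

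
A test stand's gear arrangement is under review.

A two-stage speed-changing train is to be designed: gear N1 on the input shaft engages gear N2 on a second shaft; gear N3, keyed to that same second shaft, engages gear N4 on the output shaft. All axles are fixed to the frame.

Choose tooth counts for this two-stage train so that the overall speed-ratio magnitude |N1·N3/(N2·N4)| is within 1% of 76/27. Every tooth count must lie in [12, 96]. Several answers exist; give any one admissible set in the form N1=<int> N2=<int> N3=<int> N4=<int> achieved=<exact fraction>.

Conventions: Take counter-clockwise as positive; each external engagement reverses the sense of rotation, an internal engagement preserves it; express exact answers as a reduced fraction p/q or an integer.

N1=16 N2=12 N3=38 N4=18 achieved=76/27

class = fixed-axis compound train [2-stage, 76/27 wanted]
target = 76/27 in lowest terms: an exact hit needs N1·N3 = k·76 and N2·N4 = k·27 for one integer k, every count in [12, 96]; additionally prefer no 1:1 stage (N1 ≠ N2, N3 ≠ N4)
k = 1…7: no 1:1-free in-range split of k·76 and k·27 into factor pairs; take k = 8
k = 8: N1·N3 = 608 = 16·38, N2·N4 = 216 = 12·18
achieved = 16·38/(12·18) = 76/27; |achieved − target| = 0 ≤ 19/675 ✓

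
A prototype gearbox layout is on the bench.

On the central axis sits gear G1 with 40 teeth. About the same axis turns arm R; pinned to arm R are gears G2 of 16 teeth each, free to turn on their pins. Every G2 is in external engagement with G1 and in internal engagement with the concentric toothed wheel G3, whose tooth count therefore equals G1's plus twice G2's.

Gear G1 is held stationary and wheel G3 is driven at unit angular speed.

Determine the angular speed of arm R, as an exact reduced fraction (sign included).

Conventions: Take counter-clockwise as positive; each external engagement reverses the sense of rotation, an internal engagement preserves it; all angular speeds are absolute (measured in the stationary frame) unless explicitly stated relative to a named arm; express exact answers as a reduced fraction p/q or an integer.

9/14

planetary set (40T centre, 16T on arm, 72T internal) — Willis relation
ring teeth: 40 + 2·16 = 72
40(ω_sun−ω_arm) = −72(ω_ring−ω_arm),  ω_sun = 0, ω_ring = 1
40(0−ω_arm) = −72(1−ω_arm)  ⇒  112·ω_arm = 72  ⇒  ω_arm = 9/14
exact speed ratio = 9/14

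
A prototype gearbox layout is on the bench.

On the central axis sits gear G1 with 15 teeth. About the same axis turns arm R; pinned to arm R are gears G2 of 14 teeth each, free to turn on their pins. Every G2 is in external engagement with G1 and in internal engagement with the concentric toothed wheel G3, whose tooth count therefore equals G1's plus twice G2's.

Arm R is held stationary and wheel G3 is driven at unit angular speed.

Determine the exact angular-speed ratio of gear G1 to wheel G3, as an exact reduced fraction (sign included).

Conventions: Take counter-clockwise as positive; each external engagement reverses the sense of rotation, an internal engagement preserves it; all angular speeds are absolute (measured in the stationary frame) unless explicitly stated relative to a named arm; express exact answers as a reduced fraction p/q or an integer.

-43/15

topology: planetary set — G1 15T / G2 14T / G3 43T, arm = carrier (Willis)
ring teeth: 15 + 2·14 = 43
15(ω_sun−ω_arm) = −43(ω_ring−ω_arm),  ω_arm = 0, ω_ring = 1
ω_sun = 0 − (43/15)(1−0) = -43/15
ω_out/ω_in = -43/15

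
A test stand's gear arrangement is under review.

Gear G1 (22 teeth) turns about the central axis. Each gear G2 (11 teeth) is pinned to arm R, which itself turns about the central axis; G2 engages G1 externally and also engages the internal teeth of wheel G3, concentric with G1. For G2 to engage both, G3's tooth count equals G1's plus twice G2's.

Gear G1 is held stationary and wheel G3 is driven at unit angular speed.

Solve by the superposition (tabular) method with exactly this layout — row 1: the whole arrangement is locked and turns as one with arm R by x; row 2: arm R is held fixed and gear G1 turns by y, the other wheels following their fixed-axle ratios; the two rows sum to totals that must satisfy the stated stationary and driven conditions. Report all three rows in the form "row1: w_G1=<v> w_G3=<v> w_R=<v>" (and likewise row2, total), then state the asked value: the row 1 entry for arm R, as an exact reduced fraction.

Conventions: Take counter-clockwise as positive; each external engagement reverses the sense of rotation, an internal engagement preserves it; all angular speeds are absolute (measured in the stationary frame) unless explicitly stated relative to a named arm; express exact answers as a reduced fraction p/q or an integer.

recognized (axles ride arm R): planetary set, 22/11/44 teeth
row 1 (train locked, turned with arm): all members turn x
superposition row 2 [arm held]: sun y, ring −(22/44)·y, arm 0
boundary: total ω_sun = x + y = 0 and total ω_ring = x − (22/44)·y = 1  ⇒  y = -2/3, x = 2/3
row 2 ring = −(22/44)·(-2/3) = 1/3
totals (row 1 + row 2): sun 2/3 + (-2/3) = 0, ring 2/3 + 1/3 = 1, arm 2/3 + 0 = 2/3
asked cell (row1, arm) = 2/3

row1: w_G1=2/3 w_G3=2/3 w_R=2/3
row2: w_G1=-2/3 w_G3=1/3 w_R=0
total: w_G1=0 w_G3=1 w_R=2/3
asked value: 2/3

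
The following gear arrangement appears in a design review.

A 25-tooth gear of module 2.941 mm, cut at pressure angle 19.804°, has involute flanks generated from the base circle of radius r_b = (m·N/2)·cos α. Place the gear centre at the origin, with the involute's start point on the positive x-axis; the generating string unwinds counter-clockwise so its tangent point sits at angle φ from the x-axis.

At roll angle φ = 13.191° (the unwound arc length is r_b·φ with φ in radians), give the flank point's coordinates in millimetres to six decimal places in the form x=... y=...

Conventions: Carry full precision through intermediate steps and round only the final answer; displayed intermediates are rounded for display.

class = single-mesh tooth geometry [base-circle involute, m = 2.941, 25T]
pitch radius r_p = m·N/2 = 2.941·25/2 = 36.762500
base radius r_b = r_p·cos α = 36.762500·cos 19.804° = 34.588260
roll angle φ = 13.191° = 0.23022638 rad
x = r_b·(cos φ + φ·sin φ) = 35.492810
y = r_b·(sin φ − φ·cos φ) = 0.139949

x=35.492810 y=0.139949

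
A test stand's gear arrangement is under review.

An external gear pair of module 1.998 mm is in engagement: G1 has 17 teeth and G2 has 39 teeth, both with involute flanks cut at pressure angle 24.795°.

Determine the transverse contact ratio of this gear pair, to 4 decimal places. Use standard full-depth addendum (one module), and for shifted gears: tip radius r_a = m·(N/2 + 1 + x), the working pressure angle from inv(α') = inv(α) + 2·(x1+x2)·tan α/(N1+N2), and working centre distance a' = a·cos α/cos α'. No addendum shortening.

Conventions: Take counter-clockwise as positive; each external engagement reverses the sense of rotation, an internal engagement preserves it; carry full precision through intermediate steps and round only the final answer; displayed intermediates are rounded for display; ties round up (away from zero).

class = single-mesh tooth geometry [involute pair 17T × 39T, m = 1.998]
base radii: r_b1 = 15.417407, r_b2 = 35.369344
tip radii: r_a1 = 18.981000, r_a2 = 40.959000
no profile shift: α' = α, a' = a
action lengths: √(r_a1²−r_b1²) = 11.071673, √(r_a2²−r_b2²) = 20.655487
base pitch p_b = π·m·cos α = 5.698260
CR = (11.071673 + 20.655487 − 55.944000·sin 24.79500°)/5.698260 = 1.450577
contact ratio ≈ 1.4506

1.4506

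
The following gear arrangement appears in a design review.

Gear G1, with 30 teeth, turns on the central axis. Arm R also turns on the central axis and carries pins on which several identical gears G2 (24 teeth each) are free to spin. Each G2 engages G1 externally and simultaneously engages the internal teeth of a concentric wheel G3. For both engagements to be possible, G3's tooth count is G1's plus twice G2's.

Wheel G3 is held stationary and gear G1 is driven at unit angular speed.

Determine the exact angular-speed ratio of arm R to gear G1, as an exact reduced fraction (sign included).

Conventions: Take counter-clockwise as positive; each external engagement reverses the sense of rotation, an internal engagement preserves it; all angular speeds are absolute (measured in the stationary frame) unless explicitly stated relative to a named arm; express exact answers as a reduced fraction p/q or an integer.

recognized (axles ride arm R): planetary set, 30/24/78 teeth
ring teeth: 30 + 2·24 = 78
30(ω_sun−ω_arm) = −78(ω_ring−ω_arm),  ω_ring = 0, ω_sun = 1
30(1−ω_arm) = −78(0−ω_arm)  ⇒  108·ω_arm = 30  ⇒  ω_arm = 5/18
ω_out/ω_in = 5/18

5/18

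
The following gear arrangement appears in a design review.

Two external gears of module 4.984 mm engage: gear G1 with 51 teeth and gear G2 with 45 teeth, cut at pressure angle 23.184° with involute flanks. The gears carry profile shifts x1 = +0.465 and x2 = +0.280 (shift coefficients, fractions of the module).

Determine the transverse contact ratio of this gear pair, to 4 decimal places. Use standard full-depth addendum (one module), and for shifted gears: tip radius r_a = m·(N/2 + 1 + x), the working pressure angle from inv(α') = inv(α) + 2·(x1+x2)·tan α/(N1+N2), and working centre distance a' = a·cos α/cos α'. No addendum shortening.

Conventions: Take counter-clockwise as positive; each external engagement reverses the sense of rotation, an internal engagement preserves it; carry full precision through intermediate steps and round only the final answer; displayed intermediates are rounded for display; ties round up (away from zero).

1.5280

class = single-mesh tooth geometry [involute pair 51T × 45T, m = 4.984]
base radii: r_b1 = 116.828725, r_b2 = 103.084169
tip radii: r_a1 = 134.393560, r_a2 = 118.519520
inv(α') = inv(23.184°) + 2·(+0.465+0.280)·tan α/(51+45) = 0.03028001  ⇒  α' = 25.07999°
a' = a·cos α / cos α' = 239.2320·cos 23.184°/cos 25.07999° = 242.805330
action lengths: √(r_a1²−r_b1²) = 66.427990, √(r_a2²−r_b2²) = 58.485303
base pitch p_b = π·m·cos α = 14.393265
CR = (66.427990 + 58.485303 − 242.805330·sin 25.07999°)/14.393265 = 1.527952
contact ratio ≈ 1.5280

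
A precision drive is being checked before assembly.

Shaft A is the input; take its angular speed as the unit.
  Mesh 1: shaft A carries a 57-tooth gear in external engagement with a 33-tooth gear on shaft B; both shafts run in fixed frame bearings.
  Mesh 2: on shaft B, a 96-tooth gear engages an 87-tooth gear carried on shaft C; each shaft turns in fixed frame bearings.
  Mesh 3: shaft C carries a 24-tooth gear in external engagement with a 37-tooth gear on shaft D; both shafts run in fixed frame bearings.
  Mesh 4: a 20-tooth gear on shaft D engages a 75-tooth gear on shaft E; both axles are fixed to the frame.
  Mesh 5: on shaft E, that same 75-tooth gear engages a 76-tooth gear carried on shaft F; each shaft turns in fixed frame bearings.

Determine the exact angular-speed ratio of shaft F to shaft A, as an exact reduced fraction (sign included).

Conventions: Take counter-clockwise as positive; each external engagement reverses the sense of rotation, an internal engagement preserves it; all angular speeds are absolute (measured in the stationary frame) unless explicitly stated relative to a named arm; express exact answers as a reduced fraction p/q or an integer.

-3840/11803

class = fixed-axis compound train [5 meshes; 5 ratios multiply, 5 sense flips]
mesh 1 [57T→33T]: running ratio 19/11, sense −
mesh 2 [96T→87T]: running ratio 608/319, sense +
mesh 3 [24T→37T]: running ratio 14592/11803, sense −
mesh 4 [20T→75T]: running ratio 19456/59015, sense +
mesh 5 [75T→76T]: running ratio 3840/11803, sense −
ω_out/ω_in = -3840/11803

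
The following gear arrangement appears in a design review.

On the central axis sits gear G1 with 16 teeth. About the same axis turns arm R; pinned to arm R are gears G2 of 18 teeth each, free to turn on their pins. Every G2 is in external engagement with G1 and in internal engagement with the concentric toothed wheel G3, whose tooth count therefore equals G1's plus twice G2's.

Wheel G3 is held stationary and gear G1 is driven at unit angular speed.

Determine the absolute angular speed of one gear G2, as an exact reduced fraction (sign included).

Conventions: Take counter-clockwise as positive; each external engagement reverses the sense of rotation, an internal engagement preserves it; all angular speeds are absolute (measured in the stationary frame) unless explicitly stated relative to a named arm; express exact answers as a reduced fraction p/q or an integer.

-4/9

planetary set (16T centre, 18T on arm, 52T internal) — Willis relation
ring teeth: 16 + 2·18 = 52
16(ω_sun−ω_arm) = −52(ω_ring−ω_arm),  ω_ring = 0, ω_sun = 1
16(1−ω_arm) = −52(0−ω_arm)  ⇒  68·ω_arm = 16  ⇒  ω_arm = 4/17
sun–planet mesh: 16·(1−4/17) = −18·(ω_p−ω_arm)  ⇒  ω_p−ω_arm = -104/153
ω_p = 4/17 − 104/153 = -4/9
exact speed ratio = -4/9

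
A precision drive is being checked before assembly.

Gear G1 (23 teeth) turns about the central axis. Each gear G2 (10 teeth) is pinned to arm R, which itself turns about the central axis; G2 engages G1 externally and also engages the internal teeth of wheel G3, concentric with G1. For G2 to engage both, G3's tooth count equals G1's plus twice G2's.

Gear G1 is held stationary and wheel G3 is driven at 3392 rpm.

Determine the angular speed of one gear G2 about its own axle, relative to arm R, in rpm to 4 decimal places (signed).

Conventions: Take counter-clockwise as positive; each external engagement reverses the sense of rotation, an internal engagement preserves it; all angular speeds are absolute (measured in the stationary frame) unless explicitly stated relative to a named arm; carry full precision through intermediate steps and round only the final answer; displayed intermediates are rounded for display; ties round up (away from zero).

topology: planetary set — G1 23T / G2 10T / G3 43T, arm = carrier (Willis)
normalise by the input: solve with ω_ring = 1, then scale by 3392 rpm
ring teeth: 23 + 2·10 = 43
23(ω_sun−ω_arm) = −43(ω_ring−ω_arm),  ω_sun = 0, ω_ring = 1
23(0−ω_arm) = −43(1−ω_arm)  ⇒  66·ω_arm = 43  ⇒  ω_arm = 43/66
sun–planet mesh: 23·(0−43/66) = −10·(ω_p−ω_arm)  ⇒  ω_p−ω_arm = 989/660
scale: ω_p−ω_arm = 989/660 × 3392 rpm = +5082.8606 rpm

+5082.8606 rpm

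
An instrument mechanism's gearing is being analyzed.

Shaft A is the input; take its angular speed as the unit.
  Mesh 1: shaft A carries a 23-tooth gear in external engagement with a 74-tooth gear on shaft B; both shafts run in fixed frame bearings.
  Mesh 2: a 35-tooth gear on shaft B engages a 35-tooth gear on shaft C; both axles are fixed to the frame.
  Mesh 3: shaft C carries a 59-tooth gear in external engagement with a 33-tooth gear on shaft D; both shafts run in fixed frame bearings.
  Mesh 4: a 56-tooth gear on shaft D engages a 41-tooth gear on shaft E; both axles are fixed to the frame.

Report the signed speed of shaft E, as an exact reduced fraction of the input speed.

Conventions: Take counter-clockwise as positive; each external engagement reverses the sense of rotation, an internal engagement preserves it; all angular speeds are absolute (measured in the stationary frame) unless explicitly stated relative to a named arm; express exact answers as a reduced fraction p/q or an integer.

37996/50061

4-mesh fixed-axis compound train (all bearings frame-fixed)
mesh 1 [23T→74T]: |ω|/ω_in = 1×23/74 = 23/74, sense flips to −
mesh 2 [35T→35T]: |ω|/ω_in = (23/74)×35/35 = 23/74, sense flips to +
mesh 3 [59T→33T]: |ω|/ω_in = (23/74)×59/33 = 1357/2442, sense flips to −
mesh 4 [56T→41T]: |ω|/ω_in = (1357/2442)×56/41 = 37996/50061, sense flips to +
signed output speed (× input speed) = 37996/50061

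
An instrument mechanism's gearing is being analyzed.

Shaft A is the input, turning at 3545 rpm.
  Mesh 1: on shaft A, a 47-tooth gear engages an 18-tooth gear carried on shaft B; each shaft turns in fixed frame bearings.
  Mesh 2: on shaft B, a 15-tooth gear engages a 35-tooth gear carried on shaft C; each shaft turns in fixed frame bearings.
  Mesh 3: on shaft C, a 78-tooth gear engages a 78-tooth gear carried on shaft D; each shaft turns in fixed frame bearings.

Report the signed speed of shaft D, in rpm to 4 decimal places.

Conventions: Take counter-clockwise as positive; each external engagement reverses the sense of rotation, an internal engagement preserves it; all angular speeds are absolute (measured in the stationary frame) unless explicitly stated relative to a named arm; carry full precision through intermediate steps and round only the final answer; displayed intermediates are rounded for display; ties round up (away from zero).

-3967.0238 rpm

recognized (4 fixed axles, 3 meshes): fixed-axis compound train
mesh 1 [47T→18T]: ω = 3545.0000×47/18 = 9256.3889 rpm, sense flips to −
mesh 2 [15T→35T]: ω = 9256.3889×15/35 = 3967.0238 rpm, sense flips to +
mesh 3 [78T→78T]: ω = 3967.0238×78/78 = 3967.0238 rpm, sense flips to −
signed output speed = -3967.0238 rpm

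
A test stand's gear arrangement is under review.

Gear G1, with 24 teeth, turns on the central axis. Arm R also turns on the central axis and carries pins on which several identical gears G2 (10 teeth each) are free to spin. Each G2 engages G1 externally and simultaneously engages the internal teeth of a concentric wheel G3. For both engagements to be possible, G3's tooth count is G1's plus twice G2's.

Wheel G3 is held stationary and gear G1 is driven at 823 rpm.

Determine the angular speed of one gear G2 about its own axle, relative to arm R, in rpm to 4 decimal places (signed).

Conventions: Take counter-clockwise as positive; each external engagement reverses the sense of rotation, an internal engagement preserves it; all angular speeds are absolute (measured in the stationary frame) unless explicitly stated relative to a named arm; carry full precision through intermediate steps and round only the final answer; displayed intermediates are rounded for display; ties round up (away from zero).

recognized (axles ride arm R): planetary set, 24/10/44 teeth
normalise by the input: solve with ω_sun = 1, then scale by 823 rpm
ring teeth: 24 + 2·10 = 44
24(ω_sun−ω_arm) = −44(ω_ring−ω_arm),  ω_ring = 0, ω_sun = 1
24(1−ω_arm) = −44(0−ω_arm)  ⇒  68·ω_arm = 24  ⇒  ω_arm = 6/17
sun–planet mesh: 24·(1−6/17) = −10·(ω_p−ω_arm)  ⇒  ω_p−ω_arm = -132/85
scale: ω_p−ω_arm = -132/85 × 823 rpm = -1278.0706 rpm

-1278.0706 rpm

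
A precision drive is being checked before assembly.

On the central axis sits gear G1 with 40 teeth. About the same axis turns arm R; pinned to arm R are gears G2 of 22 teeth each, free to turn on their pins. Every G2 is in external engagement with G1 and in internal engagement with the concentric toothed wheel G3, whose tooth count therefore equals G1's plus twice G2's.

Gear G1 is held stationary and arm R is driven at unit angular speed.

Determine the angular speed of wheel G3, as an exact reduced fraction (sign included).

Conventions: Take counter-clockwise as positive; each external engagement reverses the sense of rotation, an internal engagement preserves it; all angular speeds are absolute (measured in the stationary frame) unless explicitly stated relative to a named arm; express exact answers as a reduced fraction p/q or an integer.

31/21

recognized (axles ride arm R): planetary set, 40/22/84 teeth
ring teeth: 40 + 2·22 = 84
40(ω_sun−ω_arm) = −84(ω_ring−ω_arm),  ω_sun = 0, ω_arm = 1
ω_ring = 1 − (40/84)(0−1) = 31/21
exact speed ratio = 31/21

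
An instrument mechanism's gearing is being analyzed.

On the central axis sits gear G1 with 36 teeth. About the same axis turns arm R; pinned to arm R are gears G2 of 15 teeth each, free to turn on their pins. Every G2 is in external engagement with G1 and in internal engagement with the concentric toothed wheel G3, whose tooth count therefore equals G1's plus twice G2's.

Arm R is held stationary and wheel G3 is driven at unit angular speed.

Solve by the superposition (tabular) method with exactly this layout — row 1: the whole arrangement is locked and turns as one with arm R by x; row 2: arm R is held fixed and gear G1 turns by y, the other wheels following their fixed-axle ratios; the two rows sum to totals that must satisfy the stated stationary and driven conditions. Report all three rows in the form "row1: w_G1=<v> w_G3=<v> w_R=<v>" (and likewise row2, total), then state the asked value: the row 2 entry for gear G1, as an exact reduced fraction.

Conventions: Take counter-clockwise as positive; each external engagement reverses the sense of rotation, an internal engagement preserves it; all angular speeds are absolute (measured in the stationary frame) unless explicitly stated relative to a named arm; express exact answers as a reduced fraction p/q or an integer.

row1: w_G1=0 w_G3=0 w_R=0
row2: w_G1=-11/6 w_G3=1 w_R=0
total: w_G1=-11/6 w_G3=1 w_R=0
asked value: -11/6

class = planetary set [G3 = 36+2·15 = 66; Willis about the carrier]
row 1 — lock + rotate with arm: ω_sun = ω_ring = ω_arm = x
row 2 (arm held, sun turns y): ω_ring = −(36/66)·y, ω_arm = 0
boundary: total ω_arm = x = 0 and total ω_ring = x − (36/66)·y = 1  ⇒  y = -11/6, x = 0
row 2 ring = −(36/66)·(-11/6) = 1
totals (row 1 + row 2): sun 0 + (-11/6) = -11/6, ring 0 + 1 = 1, arm 0 + 0 = 0
asked cell (row2, sun) = -11/6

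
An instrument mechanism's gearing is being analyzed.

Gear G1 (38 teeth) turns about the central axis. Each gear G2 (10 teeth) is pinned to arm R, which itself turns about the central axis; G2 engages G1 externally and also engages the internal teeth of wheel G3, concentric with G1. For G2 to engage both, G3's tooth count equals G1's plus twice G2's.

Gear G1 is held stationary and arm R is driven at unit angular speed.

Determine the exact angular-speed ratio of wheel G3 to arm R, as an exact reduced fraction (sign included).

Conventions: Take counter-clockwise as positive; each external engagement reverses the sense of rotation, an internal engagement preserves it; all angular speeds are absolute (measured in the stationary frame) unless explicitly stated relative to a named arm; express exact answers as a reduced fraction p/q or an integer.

topology: planetary set — G1 38T / G2 10T / G3 58T, arm = carrier (Willis)
ring teeth: 38 + 2·10 = 58
38(ω_sun−ω_arm) = −58(ω_ring−ω_arm),  ω_sun = 0, ω_arm = 1
ω_ring = 1 − (38/58)(0−1) = 48/29
ω_out/ω_in = 48/29

48/29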